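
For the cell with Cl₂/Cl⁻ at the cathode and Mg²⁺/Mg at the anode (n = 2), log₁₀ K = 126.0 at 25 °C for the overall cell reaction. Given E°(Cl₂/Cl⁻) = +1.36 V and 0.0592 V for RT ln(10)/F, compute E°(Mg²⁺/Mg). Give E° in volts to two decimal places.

-2.37 V

E°cell = (0.0592/n)·log K = (0.0592/2)(126.0) = +3.730 V.
Since Cl₂/Cl⁻ is the cathode and Mg²⁺/Mg the anode, E°cell = E°(Cl₂/Cl⁻) − E°(Mg²⁺/Mg).
So E°(Mg²⁺/Mg) = E°(Cl₂/Cl⁻) − E°cell = (+1.36) − (+3.730) = -2.37 V.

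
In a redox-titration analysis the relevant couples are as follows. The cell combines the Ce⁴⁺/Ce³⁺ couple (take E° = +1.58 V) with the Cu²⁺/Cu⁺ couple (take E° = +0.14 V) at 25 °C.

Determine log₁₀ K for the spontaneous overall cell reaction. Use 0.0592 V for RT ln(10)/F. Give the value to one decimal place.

Cathode: Ce⁴⁺/Ce³⁺; anode: Cu²⁺/Cu⁺. E°cell = +1.44 V, n = 1.
log K = nE°cell / 0.0592 = (1)(+1.44) / 0.0592 = 24.3.

24.3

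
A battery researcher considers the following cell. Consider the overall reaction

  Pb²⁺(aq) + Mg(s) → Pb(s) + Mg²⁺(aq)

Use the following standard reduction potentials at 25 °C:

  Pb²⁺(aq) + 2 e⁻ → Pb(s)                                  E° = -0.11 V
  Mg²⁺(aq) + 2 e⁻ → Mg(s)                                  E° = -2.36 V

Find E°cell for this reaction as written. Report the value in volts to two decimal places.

The Pb²⁺/Pb couple has the higher reduction potential, so it is the cathode; Mg²⁺/Mg is oxidised at the anode.
E°cell = E°(cathode) − E°(anode) = (-0.11) − (-2.36) = +2.25 V.

+2.25 V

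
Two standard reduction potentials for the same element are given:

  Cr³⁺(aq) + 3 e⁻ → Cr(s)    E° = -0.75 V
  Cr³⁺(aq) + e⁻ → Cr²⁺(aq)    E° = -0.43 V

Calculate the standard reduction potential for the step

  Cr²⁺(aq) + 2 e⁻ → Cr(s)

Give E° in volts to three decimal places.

-0.910 V

Sequential free energies add, so n₃E°₃ = n₁E°₁ + n₂E°₂.
With n₃ = 3, and the known step contributing 1×(-0.43) V, the unknown satisfies 2·E° = 3×(-0.75) − 1×(-0.43) = -1.820.
E° = -1.820 / 2 = -0.910 V.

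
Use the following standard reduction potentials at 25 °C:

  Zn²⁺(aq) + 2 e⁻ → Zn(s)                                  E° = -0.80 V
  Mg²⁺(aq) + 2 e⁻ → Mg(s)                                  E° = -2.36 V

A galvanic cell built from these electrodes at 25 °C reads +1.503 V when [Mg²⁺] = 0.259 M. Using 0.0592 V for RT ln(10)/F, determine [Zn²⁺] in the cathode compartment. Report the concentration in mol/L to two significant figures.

Zn²⁺/Zn is the cathode, Mg²⁺/Mg the anode: E°cell = +1.56 V, n = 2.
Overall reaction: Zn²⁺(aq) + Mg(s) → Zn(s) + Mg²⁺(aq); Q = [Mg²⁺]^1/[Zn²⁺]^1.
From E = E° − (0.0592/n) log Q: log Q = (E° − E)·n/0.0592 = (+1.56 − (+1.503))·2/0.0592 = 1.9257.
So 1·log[Zn²⁺] = 1·log(0.259) − log Q = -0.5867 − (1.9257) = -2.5124; [Zn²⁺] = 10^(-2.5124) ≈ 0.0031 M.

0.0031 M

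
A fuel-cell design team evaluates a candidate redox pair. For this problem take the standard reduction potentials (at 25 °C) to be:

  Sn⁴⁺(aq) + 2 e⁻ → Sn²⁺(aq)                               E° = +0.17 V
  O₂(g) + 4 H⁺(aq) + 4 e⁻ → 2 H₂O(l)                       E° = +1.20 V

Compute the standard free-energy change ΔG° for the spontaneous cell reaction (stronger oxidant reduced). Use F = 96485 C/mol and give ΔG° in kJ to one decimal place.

-397.5 kJ

O₂/H₂O (E° = +1.20 V) is the cathode; Sn⁴⁺/Sn²⁺ (E° = +0.17 V) is the anode, so E°cell = +1.03 V.
Balancing electrons gives n = 4 (lcm of 4 and 2).
ΔG° = −nFE° = −(4)(96485)(+1.03) = -397,518 J = -397.5 kJ.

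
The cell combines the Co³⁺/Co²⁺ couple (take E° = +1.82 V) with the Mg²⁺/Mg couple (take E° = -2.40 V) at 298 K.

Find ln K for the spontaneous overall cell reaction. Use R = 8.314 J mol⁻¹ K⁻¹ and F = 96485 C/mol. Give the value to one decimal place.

328.7

Cathode: Co³⁺/Co²⁺; anode: Mg²⁺/Mg. E°cell = (+1.82) − (-2.40) = +4.22 V, with n = 2.
ΔG° = −nFE° = −RT ln K, so ln K = nFE°/(RT) = (2)(96485)(+4.22) / ((8.314)(298)) = 328.682.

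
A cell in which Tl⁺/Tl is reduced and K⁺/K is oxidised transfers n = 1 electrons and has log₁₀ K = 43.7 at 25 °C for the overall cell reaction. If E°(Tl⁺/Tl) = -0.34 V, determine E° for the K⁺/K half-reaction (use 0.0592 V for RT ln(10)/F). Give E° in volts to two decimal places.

-2.93 V

E°cell = (0.0592/n)·log K = (0.0592/1)(43.7) = +2.587 V.
Since Tl⁺/Tl is the cathode and K⁺/K the anode, E°cell = E°(Tl⁺/Tl) − E°(K⁺/K).
So E°(K⁺/K) = E°(Tl⁺/Tl) − E°cell = (-0.34) − (+2.587) = -2.93 V.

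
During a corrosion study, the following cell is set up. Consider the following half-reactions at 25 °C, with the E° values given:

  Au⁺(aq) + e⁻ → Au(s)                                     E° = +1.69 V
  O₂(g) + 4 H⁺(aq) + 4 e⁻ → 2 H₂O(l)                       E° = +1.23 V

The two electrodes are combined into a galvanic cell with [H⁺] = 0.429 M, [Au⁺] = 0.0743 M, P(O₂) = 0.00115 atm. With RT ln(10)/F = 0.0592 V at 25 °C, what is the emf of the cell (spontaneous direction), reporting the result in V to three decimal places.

Au⁺/Au is the cathode (higher E°), O₂/H₂O the anode: E°cell = +1.69 − (+1.23) = +0.46 V, n = 4.
Overall: 4 Au⁺(aq) + 2 H₂O(l) → 4 Au(s) + O₂(g) + 4 H⁺(aq)
Q = P(O₂)·[H⁺]^4 / ([Au⁺]^4); log Q = 0.107.
E = E° − (0.0592/n) log Q = +0.46 − (0.0592/4)(0.107) = +0.458 V.

+0.458 V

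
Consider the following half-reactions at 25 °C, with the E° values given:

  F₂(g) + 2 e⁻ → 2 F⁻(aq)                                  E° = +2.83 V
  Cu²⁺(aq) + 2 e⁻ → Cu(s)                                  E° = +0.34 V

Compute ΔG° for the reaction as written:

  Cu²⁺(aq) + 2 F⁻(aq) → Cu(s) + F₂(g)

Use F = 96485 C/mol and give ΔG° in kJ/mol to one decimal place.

+480.5 kJ/mol

As written, Cu²⁺/Cu is reduced (cathode) and F₂/F⁻ is oxidised (anode), so E°cell = (+0.34) − (+2.83) = -2.49 V.
Balancing electrons gives n = 2.
ΔG° = −nFE° = −(2)(96485)(-2.49) = 480,495 J = +480.5 kJ/mol.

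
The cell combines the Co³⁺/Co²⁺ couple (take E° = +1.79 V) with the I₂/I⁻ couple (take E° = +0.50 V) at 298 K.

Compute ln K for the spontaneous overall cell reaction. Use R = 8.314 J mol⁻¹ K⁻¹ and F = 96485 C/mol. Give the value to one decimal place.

100.5

Cathode: Co³⁺/Co²⁺; anode: I₂/I⁻. E°cell = (+1.79) − (+0.50) = +1.29 V, with n = 2.
ΔG° = −nFE° = −RT ln K, so ln K = nFE°/(RT) = (2)(96485)(+1.29) / ((8.314)(298)) = 100.474.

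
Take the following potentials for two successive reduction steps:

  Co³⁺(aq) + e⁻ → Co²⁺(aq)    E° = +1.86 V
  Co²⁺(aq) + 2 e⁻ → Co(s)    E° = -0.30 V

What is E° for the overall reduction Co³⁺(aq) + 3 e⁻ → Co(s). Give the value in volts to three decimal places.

Adding the free-energy changes (−nFE°) of the two steps gives −n₃FE°₃ = −n₁FE°₁ − n₂FE°₂.
E°₃ = (1×+1.86 + 2×-0.30) / 3 = (+1.260) / 3 = +0.420 V.

+0.420 V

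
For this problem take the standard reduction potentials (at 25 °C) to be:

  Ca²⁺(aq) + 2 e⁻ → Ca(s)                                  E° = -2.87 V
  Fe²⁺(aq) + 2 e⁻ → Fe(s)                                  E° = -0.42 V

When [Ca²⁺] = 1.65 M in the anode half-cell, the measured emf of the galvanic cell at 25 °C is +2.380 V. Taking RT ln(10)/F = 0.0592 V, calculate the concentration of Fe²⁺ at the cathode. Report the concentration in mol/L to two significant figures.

Fe²⁺/Fe is the cathode, Ca²⁺/Ca the anode: E°cell = +2.45 V, n = 2.
Overall reaction: Fe²⁺(aq) + Ca(s) → Fe(s) + Ca²⁺(aq); Q = [Ca²⁺]^1/[Fe²⁺]^1.
From E = E° − (0.0592/n) log Q: log Q = (E° − E)·n/0.0592 = (+2.45 − (+2.380))·2/0.0592 = 2.3649.
So 1·log[Fe²⁺] = 1·log(1.65) − log Q = 0.2175 − (2.3649) = -2.1474; [Fe²⁺] = 10^(-2.1474) ≈ 0.0071 M.

0.0071 M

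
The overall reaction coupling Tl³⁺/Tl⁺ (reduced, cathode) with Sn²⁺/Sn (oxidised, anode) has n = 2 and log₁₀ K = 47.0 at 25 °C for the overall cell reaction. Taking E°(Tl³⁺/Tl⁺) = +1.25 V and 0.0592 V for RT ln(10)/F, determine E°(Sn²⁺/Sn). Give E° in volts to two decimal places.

E°cell = (0.0592/n)·log K = (0.0592/2)(47.0) = +1.391 V.
Since Tl³⁺/Tl⁺ is the cathode and Sn²⁺/Sn the anode, E°cell = E°(Tl³⁺/Tl⁺) − E°(Sn²⁺/Sn).
So E°(Sn²⁺/Sn) = E°(Tl³⁺/Tl⁺) − E°cell = (+1.25) − (+1.391) = -0.14 V.

-0.14 V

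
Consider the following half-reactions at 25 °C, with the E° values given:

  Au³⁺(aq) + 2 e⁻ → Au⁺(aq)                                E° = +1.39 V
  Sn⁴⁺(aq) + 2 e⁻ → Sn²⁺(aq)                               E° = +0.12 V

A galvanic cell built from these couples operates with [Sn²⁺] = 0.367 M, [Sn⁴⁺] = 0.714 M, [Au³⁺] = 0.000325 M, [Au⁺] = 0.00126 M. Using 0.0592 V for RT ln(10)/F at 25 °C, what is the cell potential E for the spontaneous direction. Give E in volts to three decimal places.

Au³⁺/Au⁺ is the cathode (higher E°), Sn⁴⁺/Sn²⁺ the anode: E°cell = +1.39 − (+0.12) = +1.27 V, n = 2.
Overall: Au³⁺(aq) + Sn²⁺(aq) → Au⁺(aq) + Sn⁴⁺(aq)
Q = [Au⁺]·[Sn⁴⁺] / ([Au³⁺]·[Sn²⁺]); log Q = 0.878.
E = E° − (0.0592/n) log Q = +1.27 − (0.0592/2)(0.878) = +1.244 V.

+1.244 V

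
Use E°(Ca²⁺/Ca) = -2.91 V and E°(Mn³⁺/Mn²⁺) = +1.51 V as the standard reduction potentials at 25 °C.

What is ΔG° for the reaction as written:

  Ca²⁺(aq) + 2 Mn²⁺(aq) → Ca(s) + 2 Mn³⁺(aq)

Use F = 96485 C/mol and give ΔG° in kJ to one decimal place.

+852.9 kJ

As written, Ca²⁺/Ca is reduced (cathode) and Mn³⁺/Mn²⁺ is oxidised (anode), so E°cell = (-2.91) − (+1.51) = -4.42 V.
Balancing electrons gives n = 2.
ΔG° = −nFE° = −(2)(96485)(-4.42) = 852,927 J = +852.9 kJ.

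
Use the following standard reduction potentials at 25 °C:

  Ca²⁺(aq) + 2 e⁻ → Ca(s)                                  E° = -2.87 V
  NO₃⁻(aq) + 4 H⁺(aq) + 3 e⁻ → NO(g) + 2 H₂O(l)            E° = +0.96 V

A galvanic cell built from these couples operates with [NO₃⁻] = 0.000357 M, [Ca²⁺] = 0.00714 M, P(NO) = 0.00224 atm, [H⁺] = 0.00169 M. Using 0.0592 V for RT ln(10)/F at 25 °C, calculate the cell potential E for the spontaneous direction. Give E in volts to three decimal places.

NO₃⁻/NO is the cathode (higher E°), Ca²⁺/Ca the anode: E°cell = +0.96 − (-2.87) = +3.83 V, n = 6.
Overall: 2 NO₃⁻(aq) + 8 H⁺(aq) + 3 Ca(s) → 2 NO(g) + 4 H₂O(l) + 3 Ca²⁺(aq)
Q = P(NO)^2·[Ca²⁺]^3 / ([NO₃⁻]^2·[H⁺]^8); log Q = 17.333.
E = E° − (0.0592/n) log Q = +3.83 − (0.0592/6)(17.333) = +3.659 V.

+3.659 V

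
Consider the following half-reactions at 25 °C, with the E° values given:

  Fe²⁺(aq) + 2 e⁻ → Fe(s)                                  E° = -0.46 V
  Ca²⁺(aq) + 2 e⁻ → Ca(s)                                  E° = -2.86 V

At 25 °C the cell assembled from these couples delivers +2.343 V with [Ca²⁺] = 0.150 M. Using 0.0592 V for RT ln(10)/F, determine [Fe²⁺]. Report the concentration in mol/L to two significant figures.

Fe²⁺/Fe is the cathode, Ca²⁺/Ca the anode: E°cell = +2.40 V, n = 2.
Overall reaction: Fe²⁺(aq) + Ca(s) → Fe(s) + Ca²⁺(aq); Q = [Ca²⁺]^1/[Fe²⁺]^1.
From E = E° − (0.0592/n) log Q: log Q = (E° − E)·n/0.0592 = (+2.40 − (+2.343))·2/0.0592 = 1.9257.
So 1·log[Fe²⁺] = 1·log(0.15) − log Q = -0.8239 − (1.9257) = -2.7496; [Fe²⁺] = 10^(-2.7496) ≈ 0.0018 M.

0.0018 M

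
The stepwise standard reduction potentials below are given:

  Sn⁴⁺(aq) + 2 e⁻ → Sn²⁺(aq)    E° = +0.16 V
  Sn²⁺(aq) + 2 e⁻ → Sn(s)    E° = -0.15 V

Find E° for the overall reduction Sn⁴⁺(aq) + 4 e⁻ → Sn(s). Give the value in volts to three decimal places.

Adding the free-energy changes (−nFE°) of the two steps gives −n₃FE°₃ = −n₁FE°₁ − n₂FE°₂.
E°₃ = (2×+0.16 + 2×-0.15) / 4 = (+0.020) / 4 = +0.005 V.

+0.005 V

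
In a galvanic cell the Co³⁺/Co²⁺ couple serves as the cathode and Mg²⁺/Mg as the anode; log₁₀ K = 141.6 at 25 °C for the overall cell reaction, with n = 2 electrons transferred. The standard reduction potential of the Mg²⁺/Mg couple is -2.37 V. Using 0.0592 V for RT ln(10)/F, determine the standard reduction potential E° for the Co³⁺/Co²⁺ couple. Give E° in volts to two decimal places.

E°cell = (0.0592/n)·log K = (0.0592/2)(141.6) = +4.191 V.
Since Co³⁺/Co²⁺ is the cathode and Mg²⁺/Mg the anode, E°cell = E°(Co³⁺/Co²⁺) − E°(Mg²⁺/Mg).
So E°(Co³⁺/Co²⁺) = E°cell + E°(Mg²⁺/Mg) = +4.191 + (-2.37) = +1.82 V.

+1.82 V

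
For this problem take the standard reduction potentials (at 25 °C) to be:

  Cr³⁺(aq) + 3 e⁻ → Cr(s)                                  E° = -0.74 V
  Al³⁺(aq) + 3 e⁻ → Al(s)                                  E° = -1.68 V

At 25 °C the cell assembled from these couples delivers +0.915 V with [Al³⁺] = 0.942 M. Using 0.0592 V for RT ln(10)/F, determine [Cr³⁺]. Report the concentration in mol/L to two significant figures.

0.051 M

Cr³⁺/Cr is the cathode, Al³⁺/Al the anode: E°cell = +0.94 V, n = 3.
Overall reaction: Cr³⁺(aq) + Al(s) → Cr(s) + Al³⁺(aq); Q = [Al³⁺]^1/[Cr³⁺]^1.
From E = E° − (0.0592/n) log Q: log Q = (E° − E)·n/0.0592 = (+0.94 − (+0.915))·3/0.0592 = 1.2669.
So 1·log[Cr³⁺] = 1·log(0.942) − log Q = -0.0259 − (1.2669) = -1.2928; [Cr³⁺] = 10^(-1.2928) ≈ 0.051 M.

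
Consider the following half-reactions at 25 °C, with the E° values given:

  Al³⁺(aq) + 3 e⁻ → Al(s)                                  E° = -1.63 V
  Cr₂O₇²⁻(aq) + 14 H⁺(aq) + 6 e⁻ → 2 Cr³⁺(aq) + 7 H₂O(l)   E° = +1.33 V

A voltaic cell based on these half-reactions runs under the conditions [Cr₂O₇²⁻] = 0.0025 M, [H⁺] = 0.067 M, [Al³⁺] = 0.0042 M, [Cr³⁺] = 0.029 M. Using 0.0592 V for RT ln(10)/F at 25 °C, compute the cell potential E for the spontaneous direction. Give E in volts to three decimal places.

+2.849 V

Cr₂O₇²⁻/Cr³⁺ is the cathode (higher E°), Al³⁺/Al the anode: E°cell = +1.33 − (-1.63) = +2.96 V, n = 6.
Overall: Cr₂O₇²⁻(aq) + 14 H⁺(aq) + 2 Al(s) → 2 Cr³⁺(aq) + 7 H₂O(l) + 2 Al³⁺(aq)
Q = [Cr³⁺]^2·[Al³⁺]^2 / ([Cr₂O₇²⁻]·[H⁺]^14); log Q = 11.208.
E = E° − (0.0592/n) log Q = +2.96 − (0.0592/6)(11.208) = +2.849 V.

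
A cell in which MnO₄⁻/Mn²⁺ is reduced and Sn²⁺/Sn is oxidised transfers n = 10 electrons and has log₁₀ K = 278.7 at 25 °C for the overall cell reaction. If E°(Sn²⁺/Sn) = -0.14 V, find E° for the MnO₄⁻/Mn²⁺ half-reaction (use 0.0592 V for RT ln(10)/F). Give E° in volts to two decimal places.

E°cell = (0.0592/n)·log K = (0.0592/10)(278.7) = +1.650 V.
Since MnO₄⁻/Mn²⁺ is the cathode and Sn²⁺/Sn the anode, E°cell = E°(MnO₄⁻/Mn²⁺) − E°(Sn²⁺/Sn).
So E°(MnO₄⁻/Mn²⁺) = E°cell + E°(Sn²⁺/Sn) = +1.650 + (-0.14) = +1.51 V.

+1.51 V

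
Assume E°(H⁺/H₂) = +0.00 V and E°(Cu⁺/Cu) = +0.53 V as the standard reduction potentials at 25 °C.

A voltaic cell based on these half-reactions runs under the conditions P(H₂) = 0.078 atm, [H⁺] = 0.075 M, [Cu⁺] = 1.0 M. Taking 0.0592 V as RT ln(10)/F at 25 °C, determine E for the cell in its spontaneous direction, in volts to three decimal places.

Cu⁺/Cu is the cathode (higher E°), H⁺/H₂ the anode: E°cell = +0.53 − (+0.00) = +0.53 V, n = 2.
Overall: 2 Cu⁺(aq) + H₂(g) → 2 Cu(s) + 2 H⁺(aq)
Q = [H⁺]^2 / ([Cu⁺]^2·P(H₂)); log Q = -1.142.
E = E° − (0.0592/n) log Q = +0.53 − (0.0592/2)(-1.142) = +0.564 V.

+0.564 V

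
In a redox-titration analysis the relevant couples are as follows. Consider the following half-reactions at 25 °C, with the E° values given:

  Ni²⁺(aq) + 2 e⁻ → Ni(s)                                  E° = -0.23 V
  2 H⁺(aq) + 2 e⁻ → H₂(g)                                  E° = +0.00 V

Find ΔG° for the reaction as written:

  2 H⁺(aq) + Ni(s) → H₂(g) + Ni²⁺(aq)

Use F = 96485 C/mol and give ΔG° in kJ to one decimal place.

As written, H⁺/H₂ is reduced (cathode) and Ni²⁺/Ni is oxidised (anode), so E°cell = (+0.00) − (-0.23) = +0.23 V.
Balancing electrons gives n = 2.
ΔG° = −nFE° = −(2)(96485)(+0.23) = -44,383 J = -44.4 kJ.

-44.4 kJ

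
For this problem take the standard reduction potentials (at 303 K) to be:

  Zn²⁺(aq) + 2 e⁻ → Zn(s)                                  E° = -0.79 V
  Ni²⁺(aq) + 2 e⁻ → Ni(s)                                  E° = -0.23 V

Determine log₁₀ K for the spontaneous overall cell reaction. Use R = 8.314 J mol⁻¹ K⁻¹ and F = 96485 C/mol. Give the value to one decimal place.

18.6

Cathode: Ni²⁺/Ni; anode: Zn²⁺/Zn. E°cell = (-0.23) − (-0.79) = +0.56 V, with n = 2.
ΔG° = −nFE° = −RT ln K, so ln K = nFE°/(RT) = (2)(96485)(+0.56) / ((8.314)(303)) = 42.897.
log₁₀ K = 42.897 / ln 10 = 18.6.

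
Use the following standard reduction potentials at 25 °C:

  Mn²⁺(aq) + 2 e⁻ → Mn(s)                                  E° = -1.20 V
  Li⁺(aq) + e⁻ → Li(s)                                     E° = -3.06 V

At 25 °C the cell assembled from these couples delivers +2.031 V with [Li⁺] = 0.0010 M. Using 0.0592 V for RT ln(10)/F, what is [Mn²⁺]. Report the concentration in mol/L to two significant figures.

Mn²⁺/Mn is the cathode, Li⁺/Li the anode: E°cell = +1.86 V, n = 2.
Overall reaction: Mn²⁺(aq) + 2 Li(s) → Mn(s) + 2 Li⁺(aq); Q = [Li⁺]^2/[Mn²⁺]^1.
From E = E° − (0.0592/n) log Q: log Q = (E° − E)·n/0.0592 = (+1.86 − (+2.031))·2/0.0592 = -5.7770.
So 1·log[Mn²⁺] = 2·log(0.001) − log Q = -6.0000 − (-5.7770) = -0.2230; [Mn²⁺] = 10^(-0.2230) ≈ 0.60 M.

0.60 M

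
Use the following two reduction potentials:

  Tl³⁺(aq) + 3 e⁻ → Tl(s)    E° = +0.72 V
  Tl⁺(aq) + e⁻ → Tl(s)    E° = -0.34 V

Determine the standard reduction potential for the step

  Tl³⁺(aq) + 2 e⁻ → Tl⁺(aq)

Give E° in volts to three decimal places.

+1.250 V

Sequential free energies add, so n₃E°₃ = n₁E°₁ + n₂E°₂.
With n₃ = 3, and the known step contributing 1×(-0.34) V, the unknown satisfies 2·E° = 3×(+0.72) − 1×(-0.34) = +2.500.
E° = +2.500 / 2 = +1.250 V.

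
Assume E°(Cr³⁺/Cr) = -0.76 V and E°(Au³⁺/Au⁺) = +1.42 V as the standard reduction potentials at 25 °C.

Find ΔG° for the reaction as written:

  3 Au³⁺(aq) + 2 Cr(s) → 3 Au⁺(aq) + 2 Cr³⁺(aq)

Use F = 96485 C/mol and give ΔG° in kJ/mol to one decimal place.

-1262.0 kJ/mol

As written, Au³⁺/Au⁺ is reduced (cathode) and Cr³⁺/Cr is oxidised (anode), so E°cell = (+1.42) − (-0.76) = +2.18 V.
Balancing electrons gives n = 6.
ΔG° = −nFE° = −(6)(96485)(+2.18) = -1,262,024 J = -1262.0 kJ/mol.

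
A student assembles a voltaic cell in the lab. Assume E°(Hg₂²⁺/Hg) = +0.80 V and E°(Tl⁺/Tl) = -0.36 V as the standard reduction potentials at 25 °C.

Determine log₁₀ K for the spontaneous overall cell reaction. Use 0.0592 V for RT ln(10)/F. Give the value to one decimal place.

Cathode: Hg₂²⁺/Hg; anode: Tl⁺/Tl. E°cell = +1.16 V, n = 2.
log K = nE°cell / 0.0592 = (2)(+1.16) / 0.0592 = 39.2.

39.2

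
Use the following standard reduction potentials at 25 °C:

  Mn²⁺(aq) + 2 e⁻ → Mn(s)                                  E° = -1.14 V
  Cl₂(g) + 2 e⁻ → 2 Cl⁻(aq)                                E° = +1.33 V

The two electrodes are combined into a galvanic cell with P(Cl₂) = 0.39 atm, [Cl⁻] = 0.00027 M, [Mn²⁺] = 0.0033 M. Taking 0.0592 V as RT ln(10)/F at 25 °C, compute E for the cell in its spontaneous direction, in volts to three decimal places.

+2.743 V

Cl₂/Cl⁻ is the cathode (higher E°), Mn²⁺/Mn the anode: E°cell = +1.33 − (-1.14) = +2.47 V, n = 2.
Overall: Cl₂(g) + Mn(s) → 2 Cl⁻(aq) + Mn²⁺(aq)
Q = [Cl⁻]^2·[Mn²⁺] / (P(Cl₂)); log Q = -9.210.
E = E° − (0.0592/n) log Q = +2.47 − (0.0592/2)(-9.210) = +2.743 V.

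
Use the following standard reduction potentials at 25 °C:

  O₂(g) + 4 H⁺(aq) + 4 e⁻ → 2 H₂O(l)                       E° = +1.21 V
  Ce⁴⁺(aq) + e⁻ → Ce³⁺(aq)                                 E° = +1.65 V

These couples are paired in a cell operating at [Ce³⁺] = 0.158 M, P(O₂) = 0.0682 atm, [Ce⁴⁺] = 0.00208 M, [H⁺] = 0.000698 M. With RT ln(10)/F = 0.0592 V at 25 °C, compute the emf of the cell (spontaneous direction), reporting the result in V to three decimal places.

+0.533 V

Ce⁴⁺/Ce³⁺ is the cathode (higher E°), O₂/H₂O the anode: E°cell = +1.65 − (+1.21) = +0.44 V, n = 4.
Overall: 4 Ce⁴⁺(aq) + 2 H₂O(l) → 4 Ce³⁺(aq) + O₂(g) + 4 H⁺(aq)
Q = [Ce³⁺]^4·P(O₂)·[H⁺]^4 / ([Ce⁴⁺]^4); log Q = -6.268.
E = E° − (0.0592/n) log Q = +0.44 − (0.0592/4)(-6.268) = +0.533 V.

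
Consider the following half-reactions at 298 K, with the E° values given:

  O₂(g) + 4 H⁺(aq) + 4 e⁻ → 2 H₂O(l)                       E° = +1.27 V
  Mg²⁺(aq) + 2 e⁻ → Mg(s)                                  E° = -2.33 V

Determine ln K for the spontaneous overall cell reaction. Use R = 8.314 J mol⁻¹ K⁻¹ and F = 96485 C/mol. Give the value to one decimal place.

Cathode: O₂/H₂O; anode: Mg²⁺/Mg. E°cell = (+1.27) − (-2.33) = +3.60 V, with n = 4.
ΔG° = −nFE° = −RT ln K, so ln K = nFE°/(RT) = (4)(96485)(+3.60) / ((8.314)(298)) = 560.785.

560.8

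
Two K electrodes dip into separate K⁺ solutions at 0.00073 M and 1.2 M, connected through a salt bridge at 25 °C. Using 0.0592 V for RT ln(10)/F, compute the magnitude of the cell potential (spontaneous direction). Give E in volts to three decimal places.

For a concentration cell E°cell = 0. The 1.2 M side is the cathode (reduction is favoured where [K⁺] is higher).
With n = 1, E = −(0.0592/1) log([K⁺]ₐₙ/[K⁺]꜀ₐₜ) = −(0.0592/1) log(0.00073/1.2) = −(0.0592/1)(-3.216) = +0.190 V.

+0.190 V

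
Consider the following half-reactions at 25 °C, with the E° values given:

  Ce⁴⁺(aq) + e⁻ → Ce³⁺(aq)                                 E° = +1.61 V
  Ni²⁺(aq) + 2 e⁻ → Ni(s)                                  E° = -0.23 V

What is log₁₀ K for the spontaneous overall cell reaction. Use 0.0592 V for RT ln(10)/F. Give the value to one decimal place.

62.2

Cathode: Ce⁴⁺/Ce³⁺; anode: Ni²⁺/Ni. E°cell = +1.84 V, n = 2.
log K = nE°cell / 0.0592 = (2)(+1.84) / 0.0592 = 62.2.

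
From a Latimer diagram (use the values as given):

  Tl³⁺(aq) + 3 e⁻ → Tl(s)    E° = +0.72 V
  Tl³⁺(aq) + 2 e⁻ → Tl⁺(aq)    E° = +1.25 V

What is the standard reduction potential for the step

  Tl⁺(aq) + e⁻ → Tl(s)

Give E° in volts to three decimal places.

Sequential free energies add, so n₃E°₃ = n₁E°₁ + n₂E°₂.
With n₃ = 3, and the known step contributing 2×(+1.25) V, the unknown satisfies 1·E° = 3×(+0.72) − 2×(+1.25) = -0.340.
E° = -0.340 / 1 = -0.340 V.

-0.340 V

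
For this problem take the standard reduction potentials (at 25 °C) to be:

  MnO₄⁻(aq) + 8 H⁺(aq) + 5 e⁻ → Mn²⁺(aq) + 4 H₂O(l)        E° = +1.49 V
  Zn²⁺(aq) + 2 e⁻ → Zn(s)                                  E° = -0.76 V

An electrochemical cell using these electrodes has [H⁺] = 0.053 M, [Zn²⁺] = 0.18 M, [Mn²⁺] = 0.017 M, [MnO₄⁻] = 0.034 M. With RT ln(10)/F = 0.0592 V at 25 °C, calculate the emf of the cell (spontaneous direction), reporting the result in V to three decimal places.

+2.155 V

MnO₄⁻/Mn²⁺ is the cathode (higher E°), Zn²⁺/Zn the anode: E°cell = +1.49 − (-0.76) = +2.25 V, n = 10.
Overall: 2 MnO₄⁻(aq) + 16 H⁺(aq) + 5 Zn(s) → 2 Mn²⁺(aq) + 8 H₂O(l) + 5 Zn²⁺(aq)
Q = [Mn²⁺]^2·[Zn²⁺]^5 / ([MnO₄⁻]^2·[H⁺]^16); log Q = 16.086.
E = E° − (0.0592/n) log Q = +2.25 − (0.0592/10)(16.086) = +2.155 V.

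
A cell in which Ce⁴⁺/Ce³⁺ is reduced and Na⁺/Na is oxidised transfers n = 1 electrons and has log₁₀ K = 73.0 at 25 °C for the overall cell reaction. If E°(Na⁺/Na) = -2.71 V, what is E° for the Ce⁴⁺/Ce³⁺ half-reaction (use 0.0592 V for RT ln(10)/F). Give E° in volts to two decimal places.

+1.61 V

E°cell = (0.0592/n)·log K = (0.0592/1)(73.0) = +4.322 V.
Since Ce⁴⁺/Ce³⁺ is the cathode and Na⁺/Na the anode, E°cell = E°(Ce⁴⁺/Ce³⁺) − E°(Na⁺/Na).
So E°(Ce⁴⁺/Ce³⁺) = E°cell + E°(Na⁺/Na) = +4.322 + (-2.71) = +1.61 V.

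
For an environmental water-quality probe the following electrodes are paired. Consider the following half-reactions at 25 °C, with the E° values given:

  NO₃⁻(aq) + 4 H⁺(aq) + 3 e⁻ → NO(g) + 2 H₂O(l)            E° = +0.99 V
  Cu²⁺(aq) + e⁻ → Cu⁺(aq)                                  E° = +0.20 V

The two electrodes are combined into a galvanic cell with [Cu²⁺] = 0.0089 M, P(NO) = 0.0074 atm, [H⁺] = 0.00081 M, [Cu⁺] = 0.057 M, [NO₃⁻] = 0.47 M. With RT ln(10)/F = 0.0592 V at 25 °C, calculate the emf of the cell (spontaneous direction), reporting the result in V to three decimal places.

NO₃⁻/NO is the cathode (higher E°), Cu²⁺/Cu⁺ the anode: E°cell = +0.99 − (+0.20) = +0.79 V, n = 3.
Overall: NO₃⁻(aq) + 4 H⁺(aq) + 3 Cu⁺(aq) → NO(g) + 2 H₂O(l) + 3 Cu²⁺(aq)
Q = P(NO)·[Cu²⁺]^3 / ([NO₃⁻]·[H⁺]^4·[Cu⁺]^3); log Q = 8.144.
E = E° − (0.0592/n) log Q = +0.79 − (0.0592/3)(8.144) = +0.629 V.

+0.629 V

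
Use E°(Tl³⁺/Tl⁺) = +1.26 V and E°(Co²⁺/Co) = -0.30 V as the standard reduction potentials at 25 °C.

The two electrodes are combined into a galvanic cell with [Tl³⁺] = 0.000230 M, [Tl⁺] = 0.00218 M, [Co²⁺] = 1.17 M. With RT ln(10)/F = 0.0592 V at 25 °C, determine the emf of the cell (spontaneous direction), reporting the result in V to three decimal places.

+1.529 V

Tl³⁺/Tl⁺ is the cathode (higher E°), Co²⁺/Co the anode: E°cell = +1.26 − (-0.30) = +1.56 V, n = 2.
Overall: Tl³⁺(aq) + Co(s) → Tl⁺(aq) + Co²⁺(aq)
Q = [Tl⁺]·[Co²⁺] / ([Tl³⁺]); log Q = 1.045.
E = E° − (0.0592/n) log Q = +1.56 − (0.0592/2)(1.045) = +1.529 V.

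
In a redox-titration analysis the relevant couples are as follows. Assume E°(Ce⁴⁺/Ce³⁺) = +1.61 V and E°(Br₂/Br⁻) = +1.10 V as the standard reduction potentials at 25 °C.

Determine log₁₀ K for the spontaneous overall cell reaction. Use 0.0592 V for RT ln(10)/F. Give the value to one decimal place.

Cathode: Ce⁴⁺/Ce³⁺; anode: Br₂/Br⁻. E°cell = +0.51 V, n = 2.
log K = nE°cell / 0.0592 = (2)(+0.51) / 0.0592 = 17.2.

17.2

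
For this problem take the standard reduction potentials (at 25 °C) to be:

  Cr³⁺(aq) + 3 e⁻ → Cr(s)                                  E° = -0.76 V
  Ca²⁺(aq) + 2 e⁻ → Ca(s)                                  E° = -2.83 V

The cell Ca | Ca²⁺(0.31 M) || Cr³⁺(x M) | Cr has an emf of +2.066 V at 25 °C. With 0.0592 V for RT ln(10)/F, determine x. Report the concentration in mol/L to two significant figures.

0.11 M

Cr³⁺/Cr is the cathode, Ca²⁺/Ca the anode: E°cell = +2.07 V, n = 6.
Overall reaction: 2 Cr³⁺(aq) + 3 Ca(s) → 2 Cr(s) + 3 Ca²⁺(aq); Q = [Ca²⁺]^3/[Cr³⁺]^2.
From E = E° − (0.0592/n) log Q: log Q = (E° − E)·n/0.0592 = (+2.07 − (+2.066))·6/0.0592 = 0.4054.
So 2·log[Cr³⁺] = 3·log(0.31) − log Q = -1.5259 − (0.4054) = -1.9313; log[Cr³⁺] = -1.9313 / 2 = -0.9657; [Cr³⁺] = 10^(-0.9657) ≈ 0.11 M.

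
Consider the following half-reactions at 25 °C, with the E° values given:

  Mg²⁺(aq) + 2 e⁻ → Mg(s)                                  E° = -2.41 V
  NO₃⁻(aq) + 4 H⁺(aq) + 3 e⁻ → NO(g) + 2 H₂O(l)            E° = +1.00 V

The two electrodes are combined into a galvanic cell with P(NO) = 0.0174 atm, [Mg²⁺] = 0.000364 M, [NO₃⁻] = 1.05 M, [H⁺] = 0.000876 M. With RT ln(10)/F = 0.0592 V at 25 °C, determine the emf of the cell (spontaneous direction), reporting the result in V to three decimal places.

NO₃⁻/NO is the cathode (higher E°), Mg²⁺/Mg the anode: E°cell = +1.00 − (-2.41) = +3.41 V, n = 6.
Overall: 2 NO₃⁻(aq) + 8 H⁺(aq) + 3 Mg(s) → 2 NO(g) + 4 H₂O(l) + 3 Mg²⁺(aq)
Q = P(NO)^2·[Mg²⁺]^3 / ([NO₃⁻]^2·[H⁺]^8); log Q = 10.582.
E = E° − (0.0592/n) log Q = +3.41 − (0.0592/6)(10.582) = +3.306 V.

+3.306 V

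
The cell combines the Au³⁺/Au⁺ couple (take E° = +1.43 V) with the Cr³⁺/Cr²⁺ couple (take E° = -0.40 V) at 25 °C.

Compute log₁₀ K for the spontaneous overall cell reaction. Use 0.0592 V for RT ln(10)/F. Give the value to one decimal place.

Cathode: Au³⁺/Au⁺; anode: Cr³⁺/Cr²⁺. E°cell = +1.83 V, n = 2.
log K = nE°cell / 0.0592 = (2)(+1.83) / 0.0592 = 61.8.

61.8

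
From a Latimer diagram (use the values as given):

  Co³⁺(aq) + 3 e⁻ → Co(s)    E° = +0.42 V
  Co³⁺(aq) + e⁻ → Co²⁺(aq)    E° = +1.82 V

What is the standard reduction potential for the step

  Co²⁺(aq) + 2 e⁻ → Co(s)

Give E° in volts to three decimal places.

-0.280 V

Sequential free energies add, so n₃E°₃ = n₁E°₁ + n₂E°₂.
With n₃ = 3, and the known step contributing 1×(+1.82) V, the unknown satisfies 2·E° = 3×(+0.42) − 1×(+1.82) = -0.560.
E° = -0.560 / 2 = -0.280 V.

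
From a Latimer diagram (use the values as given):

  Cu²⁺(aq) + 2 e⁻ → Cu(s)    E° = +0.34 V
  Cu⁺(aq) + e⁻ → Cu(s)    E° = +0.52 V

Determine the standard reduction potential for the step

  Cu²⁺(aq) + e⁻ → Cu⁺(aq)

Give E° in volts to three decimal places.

Sequential free energies add, so n₃E°₃ = n₁E°₁ + n₂E°₂.
With n₃ = 2, and the known step contributing 1×(+0.52) V, the unknown satisfies 1·E° = 2×(+0.34) − 1×(+0.52) = +0.160.
E° = +0.160 / 1 = +0.160 V.

+0.160 V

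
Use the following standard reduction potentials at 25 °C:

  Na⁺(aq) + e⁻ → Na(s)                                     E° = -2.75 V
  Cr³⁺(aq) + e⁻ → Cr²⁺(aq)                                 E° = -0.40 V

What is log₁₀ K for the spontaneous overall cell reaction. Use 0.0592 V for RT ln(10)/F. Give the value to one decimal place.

39.7

Cathode: Cr³⁺/Cr²⁺; anode: Na⁺/Na. E°cell = +2.35 V, n = 1.
log K = nE°cell / 0.0592 = (1)(+2.35) / 0.0592 = 39.7.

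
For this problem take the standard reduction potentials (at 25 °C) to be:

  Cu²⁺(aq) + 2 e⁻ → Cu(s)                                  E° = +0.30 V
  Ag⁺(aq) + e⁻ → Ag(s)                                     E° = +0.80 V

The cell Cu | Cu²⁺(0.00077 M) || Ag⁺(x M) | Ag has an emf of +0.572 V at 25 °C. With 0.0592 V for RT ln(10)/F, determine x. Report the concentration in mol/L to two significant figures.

Ag⁺/Ag is the cathode, Cu²⁺/Cu the anode: E°cell = +0.50 V, n = 2.
Overall reaction: 2 Ag⁺(aq) + Cu(s) → 2 Ag(s) + Cu²⁺(aq); Q = [Cu²⁺]^1/[Ag⁺]^2.
From E = E° − (0.0592/n) log Q: log Q = (E° − E)·n/0.0592 = (+0.50 − (+0.572))·2/0.0592 = -2.4324.
So 2·log[Ag⁺] = 1·log(0.00077) − log Q = -3.1135 − (-2.4324) = -0.6811; log[Ag⁺] = -0.6811 / 2 = -0.3406; [Ag⁺] = 10^(-0.3406) ≈ 0.46 M.

0.46 M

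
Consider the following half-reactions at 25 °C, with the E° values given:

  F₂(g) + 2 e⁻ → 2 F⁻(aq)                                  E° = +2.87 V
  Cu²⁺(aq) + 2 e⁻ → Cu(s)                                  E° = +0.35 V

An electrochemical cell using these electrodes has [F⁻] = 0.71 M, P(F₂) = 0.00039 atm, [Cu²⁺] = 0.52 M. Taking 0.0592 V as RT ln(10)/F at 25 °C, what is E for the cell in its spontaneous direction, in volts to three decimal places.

F₂/F⁻ is the cathode (higher E°), Cu²⁺/Cu the anode: E°cell = +2.87 − (+0.35) = +2.52 V, n = 2.
Overall: F₂(g) + Cu(s) → 2 F⁻(aq) + Cu²⁺(aq)
Q = [F⁻]^2·[Cu²⁺] / (P(F₂)); log Q = 2.827.
E = E° − (0.0592/n) log Q = +2.52 − (0.0592/2)(2.827) = +2.436 V.

+2.436 V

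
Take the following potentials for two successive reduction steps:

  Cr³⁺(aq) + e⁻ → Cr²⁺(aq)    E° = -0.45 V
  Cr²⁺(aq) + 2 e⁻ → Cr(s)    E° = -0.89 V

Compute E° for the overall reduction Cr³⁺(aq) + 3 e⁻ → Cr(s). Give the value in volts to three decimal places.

-0.743 V

Adding the free-energy changes (−nFE°) of the two steps gives −n₃FE°₃ = −n₁FE°₁ − n₂FE°₂.
E°₃ = (1×-0.45 + 2×-0.89) / 3 = (-2.230) / 3 = -0.743 V.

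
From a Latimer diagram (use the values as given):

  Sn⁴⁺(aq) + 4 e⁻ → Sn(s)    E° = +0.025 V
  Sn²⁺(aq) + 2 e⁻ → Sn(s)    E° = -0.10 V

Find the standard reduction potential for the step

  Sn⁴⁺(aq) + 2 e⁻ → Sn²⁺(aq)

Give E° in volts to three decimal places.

+0.150 V

Sequential free energies add, so n₃E°₃ = n₁E°₁ + n₂E°₂.
With n₃ = 4, and the known step contributing 2×(-0.10) V, the unknown satisfies 2·E° = 4×(+0.025) − 2×(-0.10) = +0.300.
E° = +0.300 / 2 = +0.150 V.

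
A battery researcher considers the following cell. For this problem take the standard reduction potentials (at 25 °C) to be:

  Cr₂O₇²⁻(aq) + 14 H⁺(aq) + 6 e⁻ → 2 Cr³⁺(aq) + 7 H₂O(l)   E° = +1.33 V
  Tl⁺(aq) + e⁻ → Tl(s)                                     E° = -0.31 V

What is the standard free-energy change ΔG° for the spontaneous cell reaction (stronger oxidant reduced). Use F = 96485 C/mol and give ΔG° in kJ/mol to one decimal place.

-949.4 kJ/mol

Cr₂O₇²⁻/Cr³⁺ (E° = +1.33 V) is the cathode; Tl⁺/Tl (E° = -0.31 V) is the anode, so E°cell = +1.64 V.
Balancing electrons gives n = 6 (lcm of 6 and 1).
ΔG° = −nFE° = −(6)(96485)(+1.64) = -949,412 J = -949.4 kJ/mol.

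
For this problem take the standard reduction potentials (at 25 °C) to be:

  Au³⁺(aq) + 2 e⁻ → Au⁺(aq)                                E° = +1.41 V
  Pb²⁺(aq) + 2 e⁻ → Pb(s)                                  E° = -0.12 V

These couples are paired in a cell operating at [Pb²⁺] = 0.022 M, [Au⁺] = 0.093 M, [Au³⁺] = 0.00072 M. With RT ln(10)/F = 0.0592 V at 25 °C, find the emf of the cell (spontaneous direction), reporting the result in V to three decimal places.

+1.517 V

Au³⁺/Au⁺ is the cathode (higher E°), Pb²⁺/Pb the anode: E°cell = +1.41 − (-0.12) = +1.53 V, n = 2.
Overall: Au³⁺(aq) + Pb(s) → Au⁺(aq) + Pb²⁺(aq)
Q = [Au⁺]·[Pb²⁺] / ([Au³⁺]); log Q = 0.454.
E = E° − (0.0592/n) log Q = +1.53 − (0.0592/2)(0.454) = +1.517 V.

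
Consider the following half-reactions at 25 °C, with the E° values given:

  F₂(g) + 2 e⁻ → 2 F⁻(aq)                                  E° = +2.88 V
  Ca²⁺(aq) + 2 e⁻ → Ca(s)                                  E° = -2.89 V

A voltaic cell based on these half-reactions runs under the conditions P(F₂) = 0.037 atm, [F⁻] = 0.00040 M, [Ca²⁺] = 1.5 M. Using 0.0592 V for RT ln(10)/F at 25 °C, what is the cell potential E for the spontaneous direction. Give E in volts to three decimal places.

F₂/F⁻ is the cathode (higher E°), Ca²⁺/Ca the anode: E°cell = +2.88 − (-2.89) = +5.77 V, n = 2.
Overall: F₂(g) + Ca(s) → 2 F⁻(aq) + Ca²⁺(aq)
Q = [F⁻]^2·[Ca²⁺] / (P(F₂)); log Q = -5.188.
E = E° − (0.0592/n) log Q = +5.77 − (0.0592/2)(-5.188) = +5.924 V.

+5.924 V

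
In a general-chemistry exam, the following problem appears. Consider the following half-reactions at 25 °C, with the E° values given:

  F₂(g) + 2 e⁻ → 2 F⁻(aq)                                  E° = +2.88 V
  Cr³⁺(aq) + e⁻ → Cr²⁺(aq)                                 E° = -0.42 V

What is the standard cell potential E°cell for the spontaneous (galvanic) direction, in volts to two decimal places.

+3.30 V

The F₂/F⁻ couple has the higher reduction potential, so it is the cathode; Cr³⁺/Cr²⁺ is oxidised at the anode.
E°cell = E°(cathode) − E°(anode) = (+2.88) − (-0.42) = +3.30 V.
Since E°cell > 0, the reaction is spontaneous under standard conditions.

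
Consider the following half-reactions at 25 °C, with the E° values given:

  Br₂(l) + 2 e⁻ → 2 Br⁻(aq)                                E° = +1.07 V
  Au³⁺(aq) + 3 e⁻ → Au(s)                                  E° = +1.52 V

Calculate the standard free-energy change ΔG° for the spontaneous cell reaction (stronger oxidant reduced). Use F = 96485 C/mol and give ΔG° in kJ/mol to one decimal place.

-260.5 kJ/mol

Au³⁺/Au (E° = +1.52 V) is the cathode; Br₂/Br⁻ (E° = +1.07 V) is the anode, so E°cell = +0.45 V.
Balancing electrons gives n = 6 (lcm of 3 and 2).
ΔG° = −nFE° = −(6)(96485)(+0.45) = -260,510 J = -260.5 kJ/mol.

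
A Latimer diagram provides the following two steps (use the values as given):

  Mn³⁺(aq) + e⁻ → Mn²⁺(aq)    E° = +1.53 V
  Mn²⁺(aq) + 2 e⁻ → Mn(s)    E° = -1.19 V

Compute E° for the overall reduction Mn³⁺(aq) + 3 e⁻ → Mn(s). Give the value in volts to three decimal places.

-0.283 V

Adding the free-energy changes (−nFE°) of the two steps gives −n₃FE°₃ = −n₁FE°₁ − n₂FE°₂.
E°₃ = (1×+1.53 + 2×-1.19) / 3 = (-0.850) / 3 = -0.283 V.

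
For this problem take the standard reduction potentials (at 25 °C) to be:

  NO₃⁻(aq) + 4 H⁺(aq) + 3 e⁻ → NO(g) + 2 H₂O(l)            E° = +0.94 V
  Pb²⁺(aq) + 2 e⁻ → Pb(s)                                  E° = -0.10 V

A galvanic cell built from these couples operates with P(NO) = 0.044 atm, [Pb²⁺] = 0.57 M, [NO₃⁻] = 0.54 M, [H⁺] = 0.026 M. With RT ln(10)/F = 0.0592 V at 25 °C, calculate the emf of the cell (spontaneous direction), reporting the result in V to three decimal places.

+0.944 V

NO₃⁻/NO is the cathode (higher E°), Pb²⁺/Pb the anode: E°cell = +0.94 − (-0.10) = +1.04 V, n = 6.
Overall: 2 NO₃⁻(aq) + 8 H⁺(aq) + 3 Pb(s) → 2 NO(g) + 4 H₂O(l) + 3 Pb²⁺(aq)
Q = P(NO)^2·[Pb²⁺]^3 / ([NO₃⁻]^2·[H⁺]^8); log Q = 9.770.
E = E° − (0.0592/n) log Q = +1.04 − (0.0592/6)(9.770) = +0.944 V.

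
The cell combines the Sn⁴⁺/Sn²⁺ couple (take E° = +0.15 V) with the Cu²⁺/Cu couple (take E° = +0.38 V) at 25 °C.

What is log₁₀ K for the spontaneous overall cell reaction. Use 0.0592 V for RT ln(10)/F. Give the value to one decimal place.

Cathode: Cu²⁺/Cu; anode: Sn⁴⁺/Sn²⁺. E°cell = +0.23 V, n = 2.
log K = nE°cell / 0.0592 = (2)(+0.23) / 0.0592 = 7.8.

7.8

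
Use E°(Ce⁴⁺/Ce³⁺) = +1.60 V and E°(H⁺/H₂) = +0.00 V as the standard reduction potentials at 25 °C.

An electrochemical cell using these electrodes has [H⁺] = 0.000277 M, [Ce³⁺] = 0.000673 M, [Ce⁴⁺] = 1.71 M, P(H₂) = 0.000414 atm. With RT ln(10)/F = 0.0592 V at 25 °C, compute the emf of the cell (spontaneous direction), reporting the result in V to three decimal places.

Ce⁴⁺/Ce³⁺ is the cathode (higher E°), H⁺/H₂ the anode: E°cell = +1.60 − (+0.00) = +1.60 V, n = 2.
Overall: 2 Ce⁴⁺(aq) + H₂(g) → 2 Ce³⁺(aq) + 2 H⁺(aq)
Q = [Ce³⁺]^2·[H⁺]^2 / ([Ce⁴⁺]^2·P(H₂)); log Q = -10.542.
E = E° − (0.0592/n) log Q = +1.60 − (0.0592/2)(-10.542) = +1.912 V.

+1.912 V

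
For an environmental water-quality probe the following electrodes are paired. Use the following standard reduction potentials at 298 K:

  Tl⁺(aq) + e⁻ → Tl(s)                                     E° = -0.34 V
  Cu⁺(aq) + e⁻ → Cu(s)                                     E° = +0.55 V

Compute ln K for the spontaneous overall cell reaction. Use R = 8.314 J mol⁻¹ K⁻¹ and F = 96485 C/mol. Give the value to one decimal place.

Cathode: Cu⁺/Cu; anode: Tl⁺/Tl. E°cell = (+0.55) − (-0.34) = +0.89 V, with n = 1.
ΔG° = −nFE° = −RT ln K, so ln K = nFE°/(RT) = (1)(96485)(+0.89) / ((8.314)(298)) = 34.660.

34.7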